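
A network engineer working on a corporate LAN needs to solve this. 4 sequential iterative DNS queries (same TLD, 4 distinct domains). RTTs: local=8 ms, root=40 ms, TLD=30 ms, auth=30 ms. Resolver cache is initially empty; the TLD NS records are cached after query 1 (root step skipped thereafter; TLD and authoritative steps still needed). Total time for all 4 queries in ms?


Lookup 1 (cold cache): local + root + TLD + auth = 8 + 40 + 30 + 30 = 108 ms
Lookups 2..4 (TLD NS cached -> skip root; new domain -> still ask TLD and auth): local + TLD + auth = 8 + 30 + 30 = 68 ms each
Remaining 3 lookups: 3 * 68 = 204 ms
Total = 108 + 204 = 312 ms

312


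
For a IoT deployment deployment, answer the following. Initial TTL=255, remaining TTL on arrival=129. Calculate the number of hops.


Given: initial TTL = 255, received TTL = 129
Hops = initial TTL - received TTL
Hops = 255 - 129 = 126

126


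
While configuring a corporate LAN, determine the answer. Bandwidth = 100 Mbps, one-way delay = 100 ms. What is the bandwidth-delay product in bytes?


Given: bandwidth = 100 Mbps, delay = 100 ms
BDP in bits = 100 * 10^6 * 100 / 1000
BDP in bits = 10000000
BDP in bytes = 10000000 / 8 = 1250000

1250000


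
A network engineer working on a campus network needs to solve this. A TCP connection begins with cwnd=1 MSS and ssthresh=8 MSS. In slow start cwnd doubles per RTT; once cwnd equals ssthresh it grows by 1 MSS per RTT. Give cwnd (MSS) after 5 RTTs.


RTT 0: cwnd = 1 MSS (initial)
RTT 1: cwnd = 2 MSS (slow start, doubled)
RTT 2: cwnd = 4 MSS (slow start, doubled)
RTT 3: cwnd = 8 MSS (slow start, doubled)
RTT 4: cwnd = 9 MSS (congestion avoidance, +1)
RTT 5: cwnd = 10 MSS (congestion avoidance, +1)

10


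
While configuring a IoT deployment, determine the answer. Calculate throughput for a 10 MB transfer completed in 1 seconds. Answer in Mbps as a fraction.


Given: file = 10 MB, time = 1 s
File in Mb = 10 * 8 = 80 Mb
Throughput = 80 / 1 Mbps
Throughput = 80 Mbps

80


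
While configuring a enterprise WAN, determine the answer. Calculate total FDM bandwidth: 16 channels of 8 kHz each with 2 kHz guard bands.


Given: 16 channels, 8 kHz each, guard = 2 kHz
Channel bandwidth = 16 * 8 = 128 kHz
Guard bands = 15 gaps * 2 kHz = 30 kHz
Total = 128 + 30 = 158 kHz

158


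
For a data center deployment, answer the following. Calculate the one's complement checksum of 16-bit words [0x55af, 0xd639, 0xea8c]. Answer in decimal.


Given words: [0x55af, 0xd639, 0xea8c]
Step 1: Sum all words
Raw sum = 21935 + 54841 + 60044 = 136820
Step 2: Fold carry: (5748 + 2) = 5750
One's complement = ~5750 & 0xFFFF = 59785

59785


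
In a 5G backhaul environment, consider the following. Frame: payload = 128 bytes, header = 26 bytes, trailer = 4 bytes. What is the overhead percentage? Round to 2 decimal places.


Given: payload = 128 B, header = 26 B, trailer = 4 B
Overhead bytes = header + trailer = 26 + 4 = 30
Total frame = payload + overhead = 128 + 30 = 158
Overhead % = 30 / 158 * 100 = 18.9873% -> 18.99% (2 dp)

18.99


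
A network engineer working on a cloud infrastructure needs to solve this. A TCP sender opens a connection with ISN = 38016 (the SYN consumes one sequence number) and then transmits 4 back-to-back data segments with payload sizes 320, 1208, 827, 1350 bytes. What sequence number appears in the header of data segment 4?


The SYN occupies sequence number ISN = 38016, so the first data byte is ISN + 1 = 38017.
SEQ of data segment i = (ISN + 1) + sum of payload sizes of segments 1..i-1.
Segment 1: SEQ = 38017, payload = 320 bytes
Segment 2: SEQ = 38337, payload = 1208 bytes
Segment 3: SEQ = 39545, payload = 827 bytes
Segment 4: SEQ = 40372, payload = 1350 bytes
SEQ of segment 4 = 38017 + 320 + 1208 + 827 = 40372

40372


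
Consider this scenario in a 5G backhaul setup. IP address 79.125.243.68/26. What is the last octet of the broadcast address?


Given: IP = 79.125.243.68, prefix = /26
Host bits = 32 - 26 = 6
Network last octet = 68 AND mask = 64
Host part size = 2^6 - 1 = 63
Broadcast last octet = 64 OR 63 = 127

127


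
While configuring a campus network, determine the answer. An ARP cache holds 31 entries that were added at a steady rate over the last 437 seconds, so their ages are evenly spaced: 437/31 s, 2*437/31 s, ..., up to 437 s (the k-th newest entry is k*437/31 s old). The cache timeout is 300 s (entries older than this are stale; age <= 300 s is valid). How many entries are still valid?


Ages are k * 437/31 s for k = 1..31 (spacing = 14.0968 s).
Entry k is valid iff k * 437/31 <= 300 iff k <= 31 * 300 / 437 = 21.2815
n_valid = floor(21.2815) = 21
(n_stale = 31 - 21 = 10)

21


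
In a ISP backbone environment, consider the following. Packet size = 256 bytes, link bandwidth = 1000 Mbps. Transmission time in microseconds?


Given: packet = 256 bytes, bandwidth = 1000 Mbps
Packet in bits = 256 * 8 = 2048 bits
Bandwidth = 1000 * 10^6 = 1000000000 bps
Time = 2048 / 1000000000 seconds
Time in us = 2048 * 10^6 / 1000000000 = 2.048

2.048


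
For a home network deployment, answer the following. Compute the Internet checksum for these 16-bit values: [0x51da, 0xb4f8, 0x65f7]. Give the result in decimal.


Given words: [0x51da, 0xb4f8, 0x65f7]
Step 1: Sum all words
Raw sum = 20954 + 46328 + 26103 = 93385
Step 2: Fold carry: (27849 + 1) = 27850
One's complement = ~27850 & 0xFFFF = 37685

37685


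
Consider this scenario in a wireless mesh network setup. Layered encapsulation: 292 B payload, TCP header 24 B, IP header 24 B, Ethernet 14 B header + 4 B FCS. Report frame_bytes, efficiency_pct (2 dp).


TCP segment = 292 + 24 = 316 B
IP packet = 316 + 24 = 340 B
Ethernet frame = 340 + 14 + 4 = 358 B
Efficiency = app / frame = 292 / 358 = 0.815642 = 81.5642% -> 81.56% (2 dp)

358, 81.56


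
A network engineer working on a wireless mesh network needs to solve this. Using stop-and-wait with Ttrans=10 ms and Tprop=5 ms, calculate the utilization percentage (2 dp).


Given: Ttrans = 10 ms, Tprop = 5 ms
RTT = 2 * Tprop = 2 * 5 = 10 ms
U = Ttrans / (Ttrans + RTT)
U = 10 / (10 + 10)
U = 10 / 20 = 0.5
U% = 50.00%

50.00


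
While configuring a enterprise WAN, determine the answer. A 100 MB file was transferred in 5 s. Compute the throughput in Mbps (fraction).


Given: file = 100 MB, time = 5 s
File in Mb = 100 * 8 = 800 Mb
Throughput = 800 / 5 Mbps
Throughput = 160 Mbps

160


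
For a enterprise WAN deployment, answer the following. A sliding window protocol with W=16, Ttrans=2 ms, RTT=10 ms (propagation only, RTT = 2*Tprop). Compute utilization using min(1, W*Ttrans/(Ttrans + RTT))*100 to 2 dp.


Given: W = 16, Ttrans = 2 ms, RTT = 10 ms (= 2 * Tprop, Tprop = 5 ms)
Cycle time = Ttrans + RTT = 2 + 10 = 12 ms (first packet sent until its ACK returns)
W * Ttrans = 16 * 2 = 32 ms of sending per cycle
W * Ttrans / (Ttrans + RTT) = 32 / 12 = 2.666667
U = min(1, 2.666667) = 1.000000
U% = 100.00%

100.00


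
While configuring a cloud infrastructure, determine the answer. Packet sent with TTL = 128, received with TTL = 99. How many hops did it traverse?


Given: initial TTL = 128, received TTL = 99
Hops = initial TTL - received TTL
Hops = 128 - 99 = 29

29


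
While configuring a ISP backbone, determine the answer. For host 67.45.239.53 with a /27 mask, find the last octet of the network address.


Given: IP = 67.45.239.53, prefix = /27
Subnet mask = 255.255.255.224
Last octet of IP: 53
Last octet of mask: 224
Network last octet = 53 AND 224 = 32

32


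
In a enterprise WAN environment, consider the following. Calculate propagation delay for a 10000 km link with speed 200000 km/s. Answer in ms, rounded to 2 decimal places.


Given: distance = 10000 km, speed = 200000 km/s
Delay = distance / speed = 10000 / 200000 seconds
Delay in ms = 10000 * 1000 / 200000
Delay = 50.0000 ms
Rounded to 2 dp = 50.00 ms

50.00


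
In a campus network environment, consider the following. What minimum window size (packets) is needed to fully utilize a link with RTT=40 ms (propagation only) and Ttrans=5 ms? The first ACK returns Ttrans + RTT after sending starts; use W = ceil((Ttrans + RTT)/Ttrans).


Given: Ttrans = 5 ms, RTT = 40 ms (= 2 * Tprop, Tprop = 20 ms)
Time until first ACK returns = Ttrans + RTT = 5 + 40 = 45 ms
Need W * Ttrans >= Ttrans + RTT  ->  W >= (Ttrans + RTT) / Ttrans
(Ttrans + RTT) / Ttrans = 45 / 5 = 9
W_min = ceil(9) = 9

9


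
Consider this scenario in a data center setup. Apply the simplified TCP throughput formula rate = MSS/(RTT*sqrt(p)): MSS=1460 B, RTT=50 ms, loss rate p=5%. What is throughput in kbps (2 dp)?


Given: MSS = 1460 bytes, RTT = 50 ms, loss = 5%
RTT in seconds = 50 / 1000 = 0.05
Loss rate = 5% = 0.05
sqrt(loss) = sqrt(0.05) = 0.223606797750
Throughput (bytes/s) = 1460 / (0.05 * 0.223606797750) = 130586.3699
Throughput (kbps) = 130586.3699 * 8 / 1000 = 1044.690959 -> 1044.69 kbps (2 dp)

1044.69


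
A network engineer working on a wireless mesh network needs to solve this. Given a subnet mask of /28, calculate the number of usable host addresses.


Given: subnet mask /28
Host bits = 32 - 28 = 4
Total addresses = 2^4 = 16
Usable hosts = 16 - 2 (network + broadcast) = 14

14


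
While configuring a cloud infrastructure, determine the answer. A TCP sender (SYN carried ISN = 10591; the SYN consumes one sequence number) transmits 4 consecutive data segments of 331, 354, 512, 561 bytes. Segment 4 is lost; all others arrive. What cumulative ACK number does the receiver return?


SYN uses sequence number 10591; first data byte = ISN + 1 = 10592.
Segment 1: SEQ = 10592, len = 331 B, covers [10592, 10922]
Segment 2: SEQ = 10923, len = 354 B, covers [10923, 11276]
Segment 3: SEQ = 11277, len = 512 B, covers [11277, 11788]
Segment 4: SEQ = 11789, len = 561 B, covers [11789, 12349] [LOST]
In-order data received: bytes [10592, 11788] (segments 1..3).
Segment 4 missing -> gap begins at byte 11789.
Cumulative ACK = next expected in-order byte = 10592 + 331 + 354 + 512 = 11789

11789


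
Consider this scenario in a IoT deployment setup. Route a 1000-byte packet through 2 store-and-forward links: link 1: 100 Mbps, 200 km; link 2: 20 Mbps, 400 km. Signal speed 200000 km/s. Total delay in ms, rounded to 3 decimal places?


Packet = 1000 bytes = 8000 bits. Store-and-forward: sum (t_trans + t_prop) per link.
Link 1: t_trans = 8000/(100*10^6) s = 0.0800 ms; t_prop = 200/200000 s = 1.0000 ms; subtotal = 1.0800 ms
Link 2: t_trans = 8000/(20*10^6) s = 0.4000 ms; t_prop = 400/200000 s = 2.0000 ms; subtotal = 2.4000 ms
End-to-end = 1.0800 + 2.4000 = 3.4800 ms -> 3.480 ms (3 dp)

3.480


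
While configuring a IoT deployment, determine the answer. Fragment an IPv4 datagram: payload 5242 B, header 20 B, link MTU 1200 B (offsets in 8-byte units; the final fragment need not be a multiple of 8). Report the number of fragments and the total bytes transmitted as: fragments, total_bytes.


Max data per non-final fragment = floor((MTU - header)/8)*8 = floor((1200 - 20)/8)*8 = floor(1180/8)*8 = 1176 B
Final fragment needs no 8-byte alignment: it can carry up to MTU - header = 1180 B
Non-final fragments needed = ceil((payload - 1180) / 1176) = ceil(4062/1176) = ceil(3.4541) = 4
Number of fragments = 4 + 1 = 5
Fragment sizes (data): 4 * 1176 B + 538 B (last, 538 <= 1180 OK)
Total bytes sent = payload + n_frags * header = 5242 + 5*20 = 5242 + 100 = 5342 B

5, 5342


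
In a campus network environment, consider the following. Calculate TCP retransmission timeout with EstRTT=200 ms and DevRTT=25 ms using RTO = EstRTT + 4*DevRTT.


Given: EstRTT = 200 ms, DevRTT = 25 ms
Timeout = EstRTT + 4 * DevRTT
4 * DevRTT = 4 * 25 = 100
Timeout = 200 + 100 = 300 ms

300


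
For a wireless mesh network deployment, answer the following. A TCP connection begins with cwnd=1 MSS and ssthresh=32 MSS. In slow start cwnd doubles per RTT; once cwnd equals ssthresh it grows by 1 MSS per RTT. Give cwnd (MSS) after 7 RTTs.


RTT 0: cwnd = 1 MSS (initial)
RTT 1: cwnd = 2 MSS (slow start, doubled)
RTT 2: cwnd = 4 MSS (slow start, doubled)
RTT 3: cwnd = 8 MSS (slow start, doubled)
RTT 4: cwnd = 16 MSS (slow start, doubled)
RTT 5: cwnd = 32 MSS (slow start, doubled)
RTT 6: cwnd = 33 MSS (congestion avoidance, +1)
RTT 7: cwnd = 34 MSS (congestion avoidance, +1)

34


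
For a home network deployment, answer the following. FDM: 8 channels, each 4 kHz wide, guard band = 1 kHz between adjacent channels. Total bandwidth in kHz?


Given: 8 channels, 4 kHz each, guard = 1 kHz
Channel bandwidth = 8 * 4 = 32 kHz
Guard bands = 7 gaps * 1 kHz = 7 kHz
Total = 32 + 7 = 39 kHz

39


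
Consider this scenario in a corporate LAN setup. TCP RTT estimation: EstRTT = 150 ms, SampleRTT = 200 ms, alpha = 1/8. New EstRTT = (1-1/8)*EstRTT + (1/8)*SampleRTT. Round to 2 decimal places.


Given: EstRTT = 150 ms, SampleRTT = 200 ms, alpha = 1/8
New EstRTT = (1 - alpha) * EstRTT + alpha * SampleRTT
(7/8) * 150 = 131.25
(1/8) * 200 = 25
New EstRTT = 131.25 + 25 = 156.25 ms -> 156.25 ms (2 dp)

156.25


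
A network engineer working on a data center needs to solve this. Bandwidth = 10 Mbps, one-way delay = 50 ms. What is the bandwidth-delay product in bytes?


Given: bandwidth = 10 Mbps, delay = 50 ms
BDP in bits = 10 * 10^6 * 50 / 1000
BDP in bits = 500000
BDP in bytes = 500000 / 8 = 62500

62500


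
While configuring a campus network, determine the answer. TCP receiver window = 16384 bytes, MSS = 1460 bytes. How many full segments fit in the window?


Given: RWND = 16384 bytes, MSS = 1460 bytes
Full segments = floor(RWND / MSS)
Full segments = floor(16384 / 1460)
Full segments = floor(11.2219) = 11

11


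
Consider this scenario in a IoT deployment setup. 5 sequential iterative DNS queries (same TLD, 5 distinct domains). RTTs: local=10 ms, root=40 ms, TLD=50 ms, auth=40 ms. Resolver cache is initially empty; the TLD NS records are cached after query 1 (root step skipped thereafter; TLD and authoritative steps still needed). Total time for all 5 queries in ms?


Lookup 1 (cold cache): local + root + TLD + auth = 10 + 40 + 50 + 40 = 140 ms
Lookups 2..5 (TLD NS cached -> skip root; new domain -> still ask TLD and auth): local + TLD + auth = 10 + 50 + 40 = 100 ms each
Remaining 4 lookups: 4 * 100 = 400 ms
Total = 140 + 400 = 540 ms

540


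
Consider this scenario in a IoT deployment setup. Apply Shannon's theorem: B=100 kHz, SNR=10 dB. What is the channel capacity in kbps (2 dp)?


Given: B = 100 kHz, SNR = 10 dB
SNR linear = 10^(10/10) = 10
1 + SNR = 11
log2(11) = 3.4594316186
C = 100 * 1000 * 3.4594316186 = 345943.1619 bps
C = 345.943162 kbps -> 345.94 kbps (2 dp)

345.94


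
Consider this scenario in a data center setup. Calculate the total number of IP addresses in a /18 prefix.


Given: CIDR prefix /18
Host bits = 32 - 18 = 14
Total addresses = 2^14 = 16384

16384


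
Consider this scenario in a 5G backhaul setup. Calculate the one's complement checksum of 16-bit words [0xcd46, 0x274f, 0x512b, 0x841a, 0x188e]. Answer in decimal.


Given words: [0xcd46, 0x274f, 0x512b, 0x841a, 0x188e]
Step 1: Sum all words
Raw sum = 52550 + 10063 + 20779 + 33818 + 6286 = 123496
Step 2: Fold carry: (57960 + 1) = 57961
One's complement = ~57961 & 0xFFFF = 7574

7574


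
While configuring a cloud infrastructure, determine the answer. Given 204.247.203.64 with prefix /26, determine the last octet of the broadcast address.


Given: IP = 204.247.203.64, prefix = /26
Host bits = 32 - 26 = 6
Network last octet = 64 AND mask = 64
Host part size = 2^6 - 1 = 63
Broadcast last octet = 64 OR 63 = 127

127


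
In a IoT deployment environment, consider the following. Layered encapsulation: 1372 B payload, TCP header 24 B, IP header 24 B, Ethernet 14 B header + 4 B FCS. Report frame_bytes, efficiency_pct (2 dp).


TCP segment = 1372 + 24 = 1396 B
IP packet = 1396 + 24 = 1420 B
Ethernet frame = 1420 + 14 + 4 = 1438 B
Efficiency = app / frame = 1372 / 1438 = 0.954103 = 95.4103% -> 95.41% (2 dp)

1438, 95.41


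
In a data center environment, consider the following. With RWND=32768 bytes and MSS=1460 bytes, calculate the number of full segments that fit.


Given: RWND = 32768 bytes, MSS = 1460 bytes
Full segments = floor(RWND / MSS)
Full segments = floor(32768 / 1460)
Full segments = floor(22.4438) = 22

22


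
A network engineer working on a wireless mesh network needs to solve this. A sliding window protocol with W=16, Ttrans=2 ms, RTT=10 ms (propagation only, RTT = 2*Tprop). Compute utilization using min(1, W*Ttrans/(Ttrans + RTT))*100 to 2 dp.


Given: W = 16, Ttrans = 2 ms, RTT = 10 ms (= 2 * Tprop, Tprop = 5 ms)
Cycle time = Ttrans + RTT = 2 + 10 = 12 ms (first packet sent until its ACK returns)
W * Ttrans = 16 * 2 = 32 ms of sending per cycle
W * Ttrans / (Ttrans + RTT) = 32 / 12 = 2.666667
U = min(1, 2.666667) = 1.000000
U% = 100.00%

100.00


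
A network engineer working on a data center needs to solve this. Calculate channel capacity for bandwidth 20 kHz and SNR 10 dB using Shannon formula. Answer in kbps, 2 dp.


Given: B = 20 kHz, SNR = 10 dB
SNR linear = 10^(10/10) = 10
1 + SNR = 11
log2(11) = 3.4594316186
C = 20 * 1000 * 3.4594316186 = 69188.6324 bps
C = 69.188632 kbps -> 69.19 kbps (2 dp)

69.19


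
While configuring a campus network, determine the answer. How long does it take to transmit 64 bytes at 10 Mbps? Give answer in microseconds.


Given: packet = 64 bytes, bandwidth = 10 Mbps
Packet in bits = 64 * 8 = 512 bits
Bandwidth = 10 * 10^6 = 10000000 bps
Time = 512 / 10000000 seconds
Time in us = 512 * 10^6 / 10000000 = 51.2

51.2


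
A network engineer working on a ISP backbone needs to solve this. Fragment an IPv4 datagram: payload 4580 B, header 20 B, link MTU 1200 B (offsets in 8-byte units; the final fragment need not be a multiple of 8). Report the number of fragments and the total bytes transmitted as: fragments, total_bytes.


Max data per non-final fragment = floor((MTU - header)/8)*8 = floor((1200 - 20)/8)*8 = floor(1180/8)*8 = 1176 B
Final fragment needs no 8-byte alignment: it can carry up to MTU - header = 1180 B
Non-final fragments needed = ceil((payload - 1180) / 1176) = ceil(3400/1176) = ceil(2.8912) = 3
Number of fragments = 3 + 1 = 4
Fragment sizes (data): 3 * 1176 B + 1052 B (last, 1052 <= 1180 OK)
Total bytes sent = payload + n_frags * header = 4580 + 4*20 = 4580 + 80 = 4660 B

4, 4660


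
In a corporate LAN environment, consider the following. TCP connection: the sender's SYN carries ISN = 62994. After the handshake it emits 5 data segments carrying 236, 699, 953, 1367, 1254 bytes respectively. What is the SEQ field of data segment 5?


The SYN occupies sequence number ISN = 62994, so the first data byte is ISN + 1 = 62995.
SEQ of data segment i = (ISN + 1) + sum of payload sizes of segments 1..i-1.
Segment 1: SEQ = 62995, payload = 236 bytes
Segment 2: SEQ = 63231, payload = 699 bytes
Segment 3: SEQ = 63930, payload = 953 bytes
Segment 4: SEQ = 64883, payload = 1367 bytes
Segment 5: SEQ = 66250, payload = 1254 bytes
SEQ of segment 5 = 62995 + 236 + 699 + 953 + 1367 = 66250

66250


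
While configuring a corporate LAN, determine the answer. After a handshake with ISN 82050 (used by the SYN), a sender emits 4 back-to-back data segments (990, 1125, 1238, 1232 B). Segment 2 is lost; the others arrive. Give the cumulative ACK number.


SYN uses sequence number 82050; first data byte = ISN + 1 = 82051.
Segment 1: SEQ = 82051, len = 990 B, covers [82051, 83040]
Segment 2: SEQ = 83041, len = 1125 B, covers [83041, 84165] [LOST]
Segment 3: SEQ = 84166, len = 1238 B, covers [84166, 85403]
Segment 4: SEQ = 85404, len = 1232 B, covers [85404, 86635]
In-order data received: bytes [82051, 83040] (segments 1..1).
Segment 2 missing -> gap begins at byte 83041; later segments buffered out of order.
Cumulative ACK = next expected in-order byte = 82051 + 990 = 83041

83041


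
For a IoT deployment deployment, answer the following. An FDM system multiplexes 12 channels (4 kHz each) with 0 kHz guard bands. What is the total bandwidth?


Given: 12 channels, 4 kHz each, guard = 0 kHz
Channel bandwidth = 12 * 4 = 48 kHz
Guard bands = 11 gaps * 0 kHz = 0 kHz
Total = 48 + 0 = 48 kHz

48


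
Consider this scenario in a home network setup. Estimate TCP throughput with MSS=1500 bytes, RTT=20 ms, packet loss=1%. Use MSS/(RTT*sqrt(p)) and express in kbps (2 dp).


Given: MSS = 1500 bytes, RTT = 20 ms, loss = 1%
RTT in seconds = 20 / 1000 = 0.02
Loss rate = 1% = 0.01
sqrt(loss) = sqrt(0.01) = 0.1
Throughput (bytes/s) = 1500 / (0.02 * 0.1) = 750000.0000
Throughput (kbps) = 750000.0000 * 8 / 1000 = 6000.000000 -> 6000.00 kbps (2 dp)

6000.00


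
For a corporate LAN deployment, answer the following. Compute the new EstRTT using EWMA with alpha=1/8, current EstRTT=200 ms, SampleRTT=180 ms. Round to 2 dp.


Given: EstRTT = 200 ms, SampleRTT = 180 ms, alpha = 1/8
New EstRTT = (1 - alpha) * EstRTT + alpha * SampleRTT
(7/8) * 200 = 175
(1/8) * 180 = 22.5
New EstRTT = 175 + 22.5 = 197.5 ms -> 197.50 ms (2 dp)

197.50


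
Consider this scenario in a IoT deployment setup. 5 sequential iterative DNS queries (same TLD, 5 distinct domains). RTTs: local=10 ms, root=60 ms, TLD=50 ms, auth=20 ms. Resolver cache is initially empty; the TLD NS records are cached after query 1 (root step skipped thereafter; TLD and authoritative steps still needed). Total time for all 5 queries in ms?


Lookup 1 (cold cache): local + root + TLD + auth = 10 + 60 + 50 + 20 = 140 ms
Lookups 2..5 (TLD NS cached -> skip root; new domain -> still ask TLD and auth): local + TLD + auth = 10 + 50 + 20 = 80 ms each
Remaining 4 lookups: 4 * 80 = 320 ms
Total = 140 + 320 = 460 ms

460


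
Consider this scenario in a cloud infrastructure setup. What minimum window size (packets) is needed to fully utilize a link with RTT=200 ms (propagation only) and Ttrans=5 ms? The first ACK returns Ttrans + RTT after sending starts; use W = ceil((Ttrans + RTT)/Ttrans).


Given: Ttrans = 5 ms, RTT = 200 ms (= 2 * Tprop, Tprop = 100 ms)
Time until first ACK returns = Ttrans + RTT = 5 + 200 = 205 ms
Need W * Ttrans >= Ttrans + RTT  ->  W >= (Ttrans + RTT) / Ttrans
(Ttrans + RTT) / Ttrans = 205 / 5 = 41
W_min = ceil(41) = 41

41


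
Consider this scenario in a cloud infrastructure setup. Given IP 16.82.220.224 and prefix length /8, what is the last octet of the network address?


Given: IP = 16.82.220.224, prefix = /8
Subnet mask = 255.0.0.0
Last octet of IP: 224
Last octet of mask: 0
Network last octet = 224 AND 0 = 0

0


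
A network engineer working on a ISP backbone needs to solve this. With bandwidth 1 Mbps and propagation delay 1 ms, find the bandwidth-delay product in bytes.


Given: bandwidth = 1 Mbps, delay = 1 ms
BDP in bits = 1 * 10^6 * 1 / 1000
BDP in bits = 1000
BDP in bytes = 1000 / 8 = 125

125


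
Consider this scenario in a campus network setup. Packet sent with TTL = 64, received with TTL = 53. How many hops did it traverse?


Given: initial TTL = 64, received TTL = 53
Hops = initial TTL - received TTL
Hops = 64 - 53 = 11

11


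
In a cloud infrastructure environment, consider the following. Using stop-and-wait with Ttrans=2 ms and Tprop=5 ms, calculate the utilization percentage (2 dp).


Given: Ttrans = 2 ms, Tprop = 5 ms
RTT = 2 * Tprop = 2 * 5 = 10 ms
U = Ttrans / (Ttrans + RTT)
U = 2 / (2 + 10)
U = 2 / 12 = 0.166667
U% = 16.67%

16.67


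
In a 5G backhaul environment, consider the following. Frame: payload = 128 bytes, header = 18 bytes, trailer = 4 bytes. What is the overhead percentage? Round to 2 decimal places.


Given: payload = 128 B, header = 18 B, trailer = 4 B
Overhead bytes = header + trailer = 18 + 4 = 22
Total frame = payload + overhead = 128 + 22 = 150
Overhead % = 22 / 150 * 100 = 14.6667% -> 14.67% (2 dp)

14.67


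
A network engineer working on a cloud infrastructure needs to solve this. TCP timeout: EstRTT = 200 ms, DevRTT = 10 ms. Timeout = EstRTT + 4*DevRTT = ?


Given: EstRTT = 200 ms, DevRTT = 10 ms
Timeout = EstRTT + 4 * DevRTT
4 * DevRTT = 4 * 10 = 40
Timeout = 200 + 40 = 240 ms

240


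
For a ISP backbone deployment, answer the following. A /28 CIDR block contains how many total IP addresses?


Given: CIDR prefix /28
Host bits = 32 - 28 = 4
Total addresses = 2^4 = 16

16


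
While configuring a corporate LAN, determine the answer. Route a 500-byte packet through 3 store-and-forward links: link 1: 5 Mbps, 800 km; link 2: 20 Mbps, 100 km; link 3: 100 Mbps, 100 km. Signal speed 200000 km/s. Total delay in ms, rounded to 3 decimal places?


Packet = 500 bytes = 4000 bits. Store-and-forward: sum (t_trans + t_prop) per link.
Link 1: t_trans = 4000/(5*10^6) s = 0.8000 ms; t_prop = 800/200000 s = 4.0000 ms; subtotal = 4.8000 ms
Link 2: t_trans = 4000/(20*10^6) s = 0.2000 ms; t_prop = 100/200000 s = 0.5000 ms; subtotal = 0.7000 ms
Link 3: t_trans = 4000/(100*10^6) s = 0.0400 ms; t_prop = 100/200000 s = 0.5000 ms; subtotal = 0.5400 ms
End-to-end = 4.8000 + 0.7000 + 0.5400 = 6.0400 ms -> 6.040 ms (3 dp)

6.040


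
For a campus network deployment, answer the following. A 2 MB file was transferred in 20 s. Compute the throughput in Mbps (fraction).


Given: file = 2 MB, time = 20 s
File in Mb = 2 * 8 = 16 Mb
Throughput = 16 / 20 Mbps
Throughput = 4/5 Mbps

4/5


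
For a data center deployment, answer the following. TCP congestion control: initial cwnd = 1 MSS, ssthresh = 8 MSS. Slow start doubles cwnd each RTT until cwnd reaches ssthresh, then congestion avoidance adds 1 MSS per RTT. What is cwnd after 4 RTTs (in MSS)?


RTT 0: cwnd = 1 MSS (initial)
RTT 1: cwnd = 2 MSS (slow start, doubled)
RTT 2: cwnd = 4 MSS (slow start, doubled)
RTT 3: cwnd = 8 MSS (slow start, doubled)
RTT 4: cwnd = 9 MSS (congestion avoidance, +1)

9


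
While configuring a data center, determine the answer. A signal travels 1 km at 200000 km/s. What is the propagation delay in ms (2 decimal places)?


Given: distance = 1 km, speed = 200000 km/s
Delay = distance / speed = 1 / 200000 seconds
Delay in ms = 1 * 1000 / 200000
Delay = 0.0050 ms
Rounded to 2 dp = 0.01 ms

0.01


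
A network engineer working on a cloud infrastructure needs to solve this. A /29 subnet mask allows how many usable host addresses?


Given: subnet mask /29
Host bits = 32 - 29 = 3
Total addresses = 2^3 = 8
Usable hosts = 8 - 2 (network + broadcast) = 6

6


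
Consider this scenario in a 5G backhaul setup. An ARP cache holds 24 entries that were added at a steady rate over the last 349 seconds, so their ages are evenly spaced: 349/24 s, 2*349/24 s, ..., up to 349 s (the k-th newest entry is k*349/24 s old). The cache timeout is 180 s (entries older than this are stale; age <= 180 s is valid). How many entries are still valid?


Ages are k * 349/24 s for k = 1..24 (spacing = 14.5417 s).
Entry k is valid iff k * 349/24 <= 180 iff k <= 24 * 180 / 349 = 12.3782
n_valid = floor(12.3782) = 12
(n_stale = 24 - 12 = 12)

12


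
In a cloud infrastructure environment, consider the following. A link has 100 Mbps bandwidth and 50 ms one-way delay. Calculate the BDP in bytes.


Given: bandwidth = 100 Mbps, delay = 50 ms
BDP in bits = 100 * 10^6 * 50 / 1000
BDP in bits = 5000000
BDP in bytes = 5000000 / 8 = 625000

625000


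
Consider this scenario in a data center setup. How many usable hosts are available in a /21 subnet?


Given: subnet mask /21
Host bits = 32 - 21 = 11
Total addresses = 2^11 = 2048
Usable hosts = 2048 - 2 (network + broadcast) = 2046

2046


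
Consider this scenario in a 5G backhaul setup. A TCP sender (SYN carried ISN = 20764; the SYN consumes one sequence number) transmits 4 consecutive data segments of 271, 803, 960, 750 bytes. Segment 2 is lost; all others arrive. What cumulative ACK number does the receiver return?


SYN uses sequence number 20764; first data byte = ISN + 1 = 20765.
Segment 1: SEQ = 20765, len = 271 B, covers [20765, 21035]
Segment 2: SEQ = 21036, len = 803 B, covers [21036, 21838] [LOST]
Segment 3: SEQ = 21839, len = 960 B, covers [21839, 22798]
Segment 4: SEQ = 22799, len = 750 B, covers [22799, 23548]
In-order data received: bytes [20765, 21035] (segments 1..1).
Segment 2 missing -> gap begins at byte 21036; later segments buffered out of order.
Cumulative ACK = next expected in-order byte = 20765 + 271 = 21036

21036


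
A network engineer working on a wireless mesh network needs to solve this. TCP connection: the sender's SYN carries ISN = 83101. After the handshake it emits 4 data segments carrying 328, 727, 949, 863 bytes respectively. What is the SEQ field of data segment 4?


The SYN occupies sequence number ISN = 83101, so the first data byte is ISN + 1 = 83102.
SEQ of data segment i = (ISN + 1) + sum of payload sizes of segments 1..i-1.
Segment 1: SEQ = 83102, payload = 328 bytes
Segment 2: SEQ = 83430, payload = 727 bytes
Segment 3: SEQ = 84157, payload = 949 bytes
Segment 4: SEQ = 85106, payload = 863 bytes
SEQ of segment 4 = 83102 + 328 + 727 + 949 = 85106

85106


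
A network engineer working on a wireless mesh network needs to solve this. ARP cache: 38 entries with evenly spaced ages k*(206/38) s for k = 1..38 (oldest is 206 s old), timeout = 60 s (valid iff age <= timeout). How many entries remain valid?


Ages are k * 206/38 s for k = 1..38 (spacing = 5.4211 s).
Entry k is valid iff k * 206/38 <= 60 iff k <= 38 * 60 / 206 = 11.0680
n_valid = floor(11.0680) = 11
(n_stale = 38 - 11 = 27)

11


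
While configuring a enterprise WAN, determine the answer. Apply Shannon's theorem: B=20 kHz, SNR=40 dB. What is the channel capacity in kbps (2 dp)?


Given: B = 20 kHz, SNR = 40 dB
SNR linear = 10^(40/10) = 10000
1 + SNR = 10001
log2(10001) = 13.2878566418
C = 20 * 1000 * 13.2878566418 = 265757.1328 bps
C = 265.757133 kbps -> 265.76 kbps (2 dp)

265.76


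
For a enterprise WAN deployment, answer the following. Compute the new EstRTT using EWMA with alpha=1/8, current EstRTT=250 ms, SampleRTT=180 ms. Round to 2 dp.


Given: EstRTT = 250 ms, SampleRTT = 180 ms, alpha = 1/8
New EstRTT = (1 - alpha) * EstRTT + alpha * SampleRTT
(7/8) * 250 = 218.75
(1/8) * 180 = 22.5
New EstRTT = 218.75 + 22.5 = 241.25 ms -> 241.25 ms (2 dp)

241.25


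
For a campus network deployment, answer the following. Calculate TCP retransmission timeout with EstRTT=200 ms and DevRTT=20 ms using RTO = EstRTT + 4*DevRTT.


Given: EstRTT = 200 ms, DevRTT = 20 ms
Timeout = EstRTT + 4 * DevRTT
4 * DevRTT = 4 * 20 = 80
Timeout = 200 + 80 = 280 ms

280


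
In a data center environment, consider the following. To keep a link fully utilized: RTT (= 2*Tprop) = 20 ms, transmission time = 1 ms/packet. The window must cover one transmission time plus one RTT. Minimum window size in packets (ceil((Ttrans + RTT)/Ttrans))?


Given: Ttrans = 1 ms, RTT = 20 ms (= 2 * Tprop, Tprop = 10 ms)
Time until first ACK returns = Ttrans + RTT = 1 + 20 = 21 ms
Need W * Ttrans >= Ttrans + RTT  ->  W >= (Ttrans + RTT) / Ttrans
(Ttrans + RTT) / Ttrans = 21 / 1 = 21
W_min = ceil(21) = 21

21


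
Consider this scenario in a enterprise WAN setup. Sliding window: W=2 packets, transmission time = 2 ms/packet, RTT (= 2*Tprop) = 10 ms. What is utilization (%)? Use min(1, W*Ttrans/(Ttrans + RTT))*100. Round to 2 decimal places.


Given: W = 2, Ttrans = 2 ms, RTT = 10 ms (= 2 * Tprop, Tprop = 5 ms)
Cycle time = Ttrans + RTT = 2 + 10 = 12 ms (first packet sent until its ACK returns)
W * Ttrans = 2 * 2 = 4 ms of sending per cycle
W * Ttrans / (Ttrans + RTT) = 4 / 12 = 0.333333
U = min(1, 0.333333) = 0.333333
U% = 33.33%

33.33


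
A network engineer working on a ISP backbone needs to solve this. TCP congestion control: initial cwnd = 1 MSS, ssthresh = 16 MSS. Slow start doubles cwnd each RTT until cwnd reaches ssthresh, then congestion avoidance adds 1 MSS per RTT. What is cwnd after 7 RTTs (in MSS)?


RTT 0: cwnd = 1 MSS (initial)
RTT 1: cwnd = 2 MSS (slow start, doubled)
RTT 2: cwnd = 4 MSS (slow start, doubled)
RTT 3: cwnd = 8 MSS (slow start, doubled)
RTT 4: cwnd = 16 MSS (slow start, doubled)
RTT 5: cwnd = 17 MSS (congestion avoidance, +1)
RTT 6: cwnd = 18 MSS (congestion avoidance, +1)
RTT 7: cwnd = 19 MSS (congestion avoidance, +1)

19


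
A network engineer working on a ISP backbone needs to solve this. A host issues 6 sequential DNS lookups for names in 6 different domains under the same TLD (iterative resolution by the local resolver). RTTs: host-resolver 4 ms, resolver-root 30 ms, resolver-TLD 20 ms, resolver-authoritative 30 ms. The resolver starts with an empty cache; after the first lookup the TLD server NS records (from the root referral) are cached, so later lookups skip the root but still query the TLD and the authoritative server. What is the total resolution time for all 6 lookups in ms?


Lookup 1 (cold cache): local + root + TLD + auth = 4 + 30 + 20 + 30 = 84 ms
Lookups 2..6 (TLD NS cached -> skip root; new domain -> still ask TLD and auth): local + TLD + auth = 4 + 20 + 30 = 54 ms each
Remaining 5 lookups: 5 * 54 = 270 ms
Total = 84 + 270 = 354 ms

354


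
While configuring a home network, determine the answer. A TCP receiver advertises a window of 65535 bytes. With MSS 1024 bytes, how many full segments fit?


Given: RWND = 65535 bytes, MSS = 1024 bytes
Full segments = floor(RWND / MSS)
Full segments = floor(65535 / 1024)
Full segments = floor(63.999) = 63

63


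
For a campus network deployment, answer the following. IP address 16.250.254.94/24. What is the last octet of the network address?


Given: IP = 16.250.254.94, prefix = /24
Subnet mask = 255.255.255.0
Last octet of IP: 94
Last octet of mask: 0
Network last octet = 94 AND 0 = 0

0


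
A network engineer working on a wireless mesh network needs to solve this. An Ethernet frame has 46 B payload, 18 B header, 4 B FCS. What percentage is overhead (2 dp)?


Given: payload = 46 B, header = 18 B, trailer = 4 B
Overhead bytes = header + trailer = 18 + 4 = 22
Total frame = payload + overhead = 46 + 22 = 68
Overhead % = 22 / 68 * 100 = 32.3529% -> 32.35% (2 dp)

32.35


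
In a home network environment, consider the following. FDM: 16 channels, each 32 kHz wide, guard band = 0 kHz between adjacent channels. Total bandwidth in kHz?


Given: 16 channels, 32 kHz each, guard = 0 kHz
Channel bandwidth = 16 * 32 = 512 kHz
Guard bands = 15 gaps * 0 kHz = 0 kHz
Total = 512 + 0 = 512 kHz

512


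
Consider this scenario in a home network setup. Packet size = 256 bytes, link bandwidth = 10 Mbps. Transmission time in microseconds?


Given: packet = 256 bytes, bandwidth = 10 Mbps
Packet in bits = 256 * 8 = 2048 bits
Bandwidth = 10 * 10^6 = 10000000 bps
Time = 2048 / 10000000 seconds
Time in us = 2048 * 10^6 / 10000000 = 204.8

204.8


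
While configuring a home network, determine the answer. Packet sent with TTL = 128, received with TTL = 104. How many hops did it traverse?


Given: initial TTL = 128, received TTL = 104
Hops = initial TTL - received TTL
Hops = 128 - 104 = 24

24


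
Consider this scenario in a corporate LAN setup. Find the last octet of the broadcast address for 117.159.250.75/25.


Given: IP = 117.159.250.75, prefix = /25
Host bits = 32 - 25 = 7
Network last octet = 75 AND mask = 0
Host part size = 2^7 - 1 = 127
Broadcast last octet = 0 OR 127 = 127

127


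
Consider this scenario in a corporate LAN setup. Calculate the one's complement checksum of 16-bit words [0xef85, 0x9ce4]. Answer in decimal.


Given words: [0xef85, 0x9ce4]
Step 1: Sum all words
Raw sum = 61317 + 40164 = 101481
Step 2: Fold carry: (35945 + 1) = 35946
One's complement = ~35946 & 0xFFFF = 29589

29589


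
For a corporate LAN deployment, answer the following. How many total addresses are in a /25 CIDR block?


Given: CIDR prefix /25
Host bits = 32 - 25 = 7
Total addresses = 2^7 = 128

128


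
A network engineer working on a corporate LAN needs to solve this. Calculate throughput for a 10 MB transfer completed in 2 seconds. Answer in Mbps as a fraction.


Given: file = 10 MB, time = 2 s
File in Mb = 10 * 8 = 80 Mb
Throughput = 80 / 2 Mbps
Throughput = 40 Mbps

40


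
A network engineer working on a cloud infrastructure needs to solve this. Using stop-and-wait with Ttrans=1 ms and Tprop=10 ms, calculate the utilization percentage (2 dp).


Given: Ttrans = 1 ms, Tprop = 10 ms
RTT = 2 * Tprop = 2 * 10 = 20 ms
U = Ttrans / (Ttrans + RTT)
U = 1 / (1 + 20)
U = 1 / 21 = 0.047619
U% = 4.76%

4.76


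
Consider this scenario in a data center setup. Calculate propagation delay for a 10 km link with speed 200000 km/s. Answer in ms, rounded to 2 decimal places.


Given: distance = 10 km, speed = 200000 km/s
Delay = distance / speed = 10 / 200000 seconds
Delay in ms = 10 * 1000 / 200000
Delay = 0.0500 ms
Rounded to 2 dp = 0.05 ms

0.05


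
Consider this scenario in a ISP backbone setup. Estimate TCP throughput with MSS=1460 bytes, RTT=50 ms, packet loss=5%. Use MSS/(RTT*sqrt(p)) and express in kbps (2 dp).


Given: MSS = 1460 bytes, RTT = 50 ms, loss = 5%
RTT in seconds = 50 / 1000 = 0.05
Loss rate = 5% = 0.05
sqrt(loss) = sqrt(0.05) = 0.223606797750
Throughput (bytes/s) = 1460 / (0.05 * 0.223606797750) = 130586.3699
Throughput (kbps) = 130586.3699 * 8 / 1000 = 1044.690959 -> 1044.69 kbps (2 dp)

1044.69


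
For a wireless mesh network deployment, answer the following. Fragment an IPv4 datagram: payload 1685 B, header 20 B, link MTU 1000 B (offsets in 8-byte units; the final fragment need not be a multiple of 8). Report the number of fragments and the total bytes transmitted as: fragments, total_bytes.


Max data per non-final fragment = floor((MTU - header)/8)*8 = floor((1000 - 20)/8)*8 = floor(980/8)*8 = 976 B
Final fragment needs no 8-byte alignment: it can carry up to MTU - header = 980 B
Non-final fragments needed = ceil((payload - 980) / 976) = ceil(705/976) = ceil(0.7223) = 1
Number of fragments = 1 + 1 = 2
Fragment sizes (data): 1 * 976 B + 709 B (last, 709 <= 980 OK)
Total bytes sent = payload + n_frags * header = 1685 + 2*20 = 1685 + 40 = 1725 B

2, 1725


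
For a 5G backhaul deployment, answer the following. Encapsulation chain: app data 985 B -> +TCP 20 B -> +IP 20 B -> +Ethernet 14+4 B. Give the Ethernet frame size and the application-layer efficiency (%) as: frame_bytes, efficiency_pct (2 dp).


TCP segment = 985 + 20 = 1005 B
IP packet = 1005 + 20 = 1025 B
Ethernet frame = 1025 + 14 + 4 = 1043 B
Efficiency = app / frame = 985 / 1043 = 0.944391 = 94.4391% -> 94.44% (2 dp)

1043, 94.44


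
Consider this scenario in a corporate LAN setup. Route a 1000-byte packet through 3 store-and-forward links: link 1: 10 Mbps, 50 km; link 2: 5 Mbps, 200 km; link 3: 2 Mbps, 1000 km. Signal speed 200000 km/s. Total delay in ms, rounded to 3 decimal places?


Packet = 1000 bytes = 8000 bits. Store-and-forward: sum (t_trans + t_prop) per link.
Link 1: t_trans = 8000/(10*10^6) s = 0.8000 ms; t_prop = 50/200000 s = 0.2500 ms; subtotal = 1.0500 ms
Link 2: t_trans = 8000/(5*10^6) s = 1.6000 ms; t_prop = 200/200000 s = 1.0000 ms; subtotal = 2.6000 ms
Link 3: t_trans = 8000/(2*10^6) s = 4.0000 ms; t_prop = 1000/200000 s = 5.0000 ms; subtotal = 9.0000 ms
End-to-end = 1.0500 + 2.6000 + 9.0000 = 12.6500 ms -> 12.650 ms (3 dp)

12.650


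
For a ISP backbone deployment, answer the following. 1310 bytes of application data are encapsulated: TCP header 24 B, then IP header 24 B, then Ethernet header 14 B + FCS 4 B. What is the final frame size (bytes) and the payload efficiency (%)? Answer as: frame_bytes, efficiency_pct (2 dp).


TCP segment = 1310 + 24 = 1334 B
IP packet = 1334 + 24 = 1358 B
Ethernet frame = 1358 + 14 + 4 = 1376 B
Efficiency = app / frame = 1310 / 1376 = 0.952035 = 95.2035% -> 95.20% (2 dp)

1376, 95.20


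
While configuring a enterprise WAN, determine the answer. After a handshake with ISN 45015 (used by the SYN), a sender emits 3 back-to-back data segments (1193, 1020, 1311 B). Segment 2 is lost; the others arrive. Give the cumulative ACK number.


SYN uses sequence number 45015; first data byte = ISN + 1 = 45016.
Segment 1: SEQ = 45016, len = 1193 B, covers [45016, 46208]
Segment 2: SEQ = 46209, len = 1020 B, covers [46209, 47228] [LOST]
Segment 3: SEQ = 47229, len = 1311 B, covers [47229, 48539]
In-order data received: bytes [45016, 46208] (segments 1..1).
Segment 2 missing -> gap begins at byte 46209; later segments buffered out of order.
Cumulative ACK = next expected in-order byte = 45016 + 1193 = 46209

46209
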